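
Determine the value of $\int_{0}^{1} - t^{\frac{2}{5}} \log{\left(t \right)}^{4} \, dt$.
$- \frac{75000}{16807}$

Begin with the known integral
$$J(a) = \int_{0}^{1} - t^{a} \, dt = - \frac{1}{a + 1}.$$

Differentiating under the integral sign brings down a factor of $\ln t$:
$$\frac{dJ}{da} = \int_{0}^{1} - t^{a} \log{\left(t \right)} \, dt = \frac{1}{\left(a + 1\right)^{2}}.$$

Repeating $4$ times in total — each differentiation brings down another $\ln t$ — gives
$$\frac{d^{4}J}{da^{4}} = \int_{0}^{1} - t^{a} \log{\left(t \right)}^{4} \, dt = - \frac{24}{\left(a + 1\right)^{5}},$$
and the integrand here is exactly the target integrand, so $I = - \frac{24}{\left(a + 1\right)^{5}}$.

Setting $a = \frac{2}{5}$:
$$I = - \frac{75000}{16807}.$$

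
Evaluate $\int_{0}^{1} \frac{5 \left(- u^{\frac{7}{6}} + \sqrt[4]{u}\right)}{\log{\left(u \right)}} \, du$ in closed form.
$\log{\left(\frac{759375}{11881376} \right)}$

Introduce a parameter $a$ in the exponent: let $I(a) = \int_{0}^{1} \frac{5 \left(- u^{\frac{7}{6}} + u^{a}\right)}{\log{\left(u \right)}} \, du$.

Since $\dfrac{\partial}{\partial a}\,u^{a} = u^{a} \ln u$, the $\ln u$ in the denominator cancels and
$$\frac{dI}{da} = \int_{0}^{1} 5 u^{a} \, du = 5 \left[\frac{u^{a+1}}{a+1}\right]_0^1 = \frac{5}{a + 1}.$$

Integrating with respect to $a$ gives $I(a) = \log{\left(\frac{7776 \left(a + 1\right)^{5}}{371293} \right)} + C$.

At $a = \frac{7}{6}$ the integrand is identically $0$, so $I(\frac{7}{6}) = 0$. The closed form gives $0$, hence $C = 0$.

Setting $a = \frac{1}{4}$:
$$I = \log{\left(\frac{759375}{11881376} \right)}.$$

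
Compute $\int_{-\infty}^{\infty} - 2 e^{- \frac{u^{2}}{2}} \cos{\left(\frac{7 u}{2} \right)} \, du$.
$- \frac{2 \sqrt{2} \sqrt{\pi}}{e^{\frac{49}{8}}}$

Define $I(b) = \int_{-\infty}^{\infty} - 2 e^{- \frac{u^{2}}{2}} \cos{\left(b u \right)} \, du$.

Differentiating under the integral sign,
$$I'(b) = \int_{-\infty}^{\infty} 2 u e^{- \frac{u^{2}}{2}} \sin{\left(b u \right)} \, du.$$

Integrate $\int_{-\infty}^{\infty} u \sin(b u)\, e^{- \frac{u^{2}}{2}}\, du$ by parts with $w = \sin(b u)$ and $dv = u\, e^{- \frac{u^{2}}{2}}\, du$, giving $v = - e^{- \frac{u^{2}}{2}}$. The boundary term vanishes and
$$\int_{-\infty}^{\infty} u \sin(b u)\, e^{- \frac{u^{2}}{2}}\, du = b \int_{-\infty}^{\infty} \cos(b u)\, e^{- \frac{u^{2}}{2}}\, du,$$
so $I'(b) = - b\, I(b)$.

This is a separable first-order ODE; solving with the initial condition $I(0) = \int_{-\infty}^{\infty} - 2 e^{- \frac{u^{2}}{2}}\,du = - 2 \sqrt{2} \sqrt{\pi}$ gives
$$I(b) = - 2 \sqrt{2} \sqrt{\pi} e^{- \frac{b^{2}}{2}}.$$

Setting $b = \frac{7}{2}$:
$$I = - \frac{2 \sqrt{2} \sqrt{\pi}}{e^{\frac{49}{8}}}.$$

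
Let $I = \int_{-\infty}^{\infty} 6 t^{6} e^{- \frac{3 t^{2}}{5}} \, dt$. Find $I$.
$\frac{625 \sqrt{15} \sqrt{\pi}}{36}$

Start from the elementary integral
$$J(a) = \int_{-\infty}^{\infty} 6 e^{- a t^{2}} \, dt = \frac{6 \sqrt{\pi}}{\sqrt{a}}.$$

Differentiating under the integral sign brings down a factor of $(-t^2)$:
$$\frac{dJ}{da} = \int_{-\infty}^{\infty} - 6 t^{2} e^{- a t^{2}} \, dt = - \frac{3 \sqrt{\pi}}{a^{\frac{3}{2}}}.$$

Repeating $3$ times in total — each differentiation brings down another $(-t^2)$ — gives
$$\frac{d^{3}J}{da^{3}} = \int_{-\infty}^{\infty} - 6 t^{6} e^{- a t^{2}} \, dt = - \frac{45 \sqrt{\pi}}{4 a^{\frac{7}{2}}},$$
and the integrand here is $(-1)^{3}$ times the target integrand, so $I = (-1)^{3}\,\frac{d^{3}J}{da^{3}} = \frac{45 \sqrt{\pi}}{4 a^{\frac{7}{2}}}$.

Setting $a = \frac{3}{5}$:
$$I = \frac{625 \sqrt{15} \sqrt{\pi}}{36}.$$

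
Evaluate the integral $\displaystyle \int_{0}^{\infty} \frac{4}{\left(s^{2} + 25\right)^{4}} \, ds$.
$\frac{\pi}{125000}$

Begin with the known result
$$J(a) = \int_{0}^{\infty} \frac{4}{a^{2} + s^{2}} \, ds = \frac{2 \pi}{a}.$$

Differentiating under the integral sign with respect to $a$,
$$\frac{dJ}{da} = \int_{0}^{\infty} - \frac{8 a}{\left(a^{2} + s^{2}\right)^{2}} \, ds = - \frac{2 \pi}{a^{2}},$$
so $\int_{0}^{\infty} \frac{4}{\left(a^{2} + s^{2}\right)^{2}} \, ds = \frac{\pi}{a^{3}}$.

Repeating — each differentiation of $1/(s^2+a^2)^j$ produces $-2ja/(s^2+a^2)^{j+1}$ — and dividing through by $-2ja$ at each step yields, after $3$ differentiations in total,
$$\int_{0}^{\infty} \frac{4}{\left(a^{2} + s^{2}\right)^{4}} \, ds = \frac{5 \pi}{8 a^{7}}.$$

Setting $a = 5$:
$$I = \frac{\pi}{125000}.$$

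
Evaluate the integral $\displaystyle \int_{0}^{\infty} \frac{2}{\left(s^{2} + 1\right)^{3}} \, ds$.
$\frac{3 \pi}{8}$

Begin with the known result
$$J(a) = \int_{0}^{\infty} \frac{2}{a^{2} + s^{2}} \, ds = \frac{\pi}{a}.$$

Differentiating under the integral sign with respect to $a$,
$$\frac{dJ}{da} = \int_{0}^{\infty} - \frac{4 a}{\left(a^{2} + s^{2}\right)^{2}} \, ds = - \frac{\pi}{a^{2}},$$
so $\int_{0}^{\infty} \frac{2}{\left(a^{2} + s^{2}\right)^{2}} \, ds = \frac{\pi}{2 a^{3}}$.

Repeating — each differentiation of $1/(s^2+a^2)^j$ produces $-2ja/(s^2+a^2)^{j+1}$ — and dividing through by $-2ja$ at each step yields, after $2$ differentiations in total,
$$\int_{0}^{\infty} \frac{2}{\left(a^{2} + s^{2}\right)^{3}} \, ds = \frac{3 \pi}{8 a^{5}}.$$

Setting $a = 1$:
$$I = \frac{3 \pi}{8}.$$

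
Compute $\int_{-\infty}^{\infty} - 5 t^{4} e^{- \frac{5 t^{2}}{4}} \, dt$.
$- \frac{24 \sqrt{5} \sqrt{\pi}}{25}$

Start from the elementary integral
$$J(a) = \int_{-\infty}^{\infty} - 5 e^{- a t^{2}} \, dt = - \frac{5 \sqrt{\pi}}{\sqrt{a}}.$$

Differentiating under the integral sign brings down a factor of $(-t^2)$:
$$\frac{dJ}{da} = \int_{-\infty}^{\infty} 5 t^{2} e^{- a t^{2}} \, dt = \frac{5 \sqrt{\pi}}{2 a^{\frac{3}{2}}}.$$

Repeating twice in total — each differentiation brings down another $(-t^2)$ — gives
$$\frac{d^{2}J}{da^{2}} = \int_{-\infty}^{\infty} - 5 t^{4} e^{- a t^{2}} \, dt = - \frac{15 \sqrt{\pi}}{4 a^{\frac{5}{2}}},$$
and the integrand here is exactly the target integrand, so $I = - \frac{15 \sqrt{\pi}}{4 a^{\frac{5}{2}}}$.

Setting $a = \frac{5}{4}$:
$$I = - \frac{24 \sqrt{5} \sqrt{\pi}}{25}.$$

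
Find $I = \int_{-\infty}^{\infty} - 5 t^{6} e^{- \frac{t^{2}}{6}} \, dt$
$- 2025 \sqrt{6} \sqrt{\pi}$

Start from the elementary integral
$$J(a) = \int_{-\infty}^{\infty} - 5 e^{- a t^{2}} \, dt = - \frac{5 \sqrt{\pi}}{\sqrt{a}}.$$

Differentiating under the integral sign brings down a factor of $(-t^2)$:
$$\frac{dJ}{da} = \int_{-\infty}^{\infty} 5 t^{2} e^{- a t^{2}} \, dt = \frac{5 \sqrt{\pi}}{2 a^{\frac{3}{2}}}.$$

Repeating $3$ times in total — each differentiation brings down another $(-t^2)$ — gives
$$\frac{d^{3}J}{da^{3}} = \int_{-\infty}^{\infty} 5 t^{6} e^{- a t^{2}} \, dt = \frac{75 \sqrt{\pi}}{8 a^{\frac{7}{2}}},$$
and the integrand here is $(-1)^{3}$ times the target integrand, so $I = (-1)^{3}\,\frac{d^{3}J}{da^{3}} = - \frac{75 \sqrt{\pi}}{8 a^{\frac{7}{2}}}$.

Setting $a = \frac{1}{6}$:
$$I = - 2025 \sqrt{6} \sqrt{\pi}.$$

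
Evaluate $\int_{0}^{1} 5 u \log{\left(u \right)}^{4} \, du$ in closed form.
$\frac{15}{4}$

Consider the simpler parametrised integral
$$J(a) = \int_{0}^{1} 5 u^{a} \, du = \frac{5}{a + 1}.$$

Differentiating under the integral sign brings down a factor of $\ln u$:
$$\frac{dJ}{da} = \int_{0}^{1} 5 u^{a} \log{\left(u \right)} \, du = - \frac{5}{\left(a + 1\right)^{2}}.$$

Repeating $4$ times in total — each differentiation brings down another $\ln u$ — gives
$$\frac{d^{4}J}{da^{4}} = \int_{0}^{1} 5 u^{a} \log{\left(u \right)}^{4} \, du = \frac{120}{\left(a + 1\right)^{5}},$$
and the integrand here is exactly the target integrand, so $I = \frac{120}{\left(a + 1\right)^{5}}$.

Setting $a = 1$:
$$I = \frac{15}{4}.$$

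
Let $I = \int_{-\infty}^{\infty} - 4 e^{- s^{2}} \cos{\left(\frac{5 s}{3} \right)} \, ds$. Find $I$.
$- \frac{4 \sqrt{\pi}}{e^{\frac{25}{36}}}$

Define $I(b) = \int_{-\infty}^{\infty} - 4 e^{- s^{2}} \cos{\left(b s \right)} \, ds$.

Differentiating under the integral sign,
$$I'(b) = \int_{-\infty}^{\infty} 4 s e^{- s^{2}} \sin{\left(b s \right)} \, ds.$$

Integrate $\int_{-\infty}^{\infty} s \sin(b s)\, e^{- s^{2}}\, ds$ by parts with $u = \sin(b s)$ and $dv = s\, e^{- s^{2}}\, ds$, giving $v = - \frac{e^{- s^{2}}}{2}$. The boundary term vanishes and
$$\int_{-\infty}^{\infty} s \sin(b s)\, e^{- s^{2}}\, ds = \frac{b}{2} \int_{-\infty}^{\infty} \cos(b s)\, e^{- s^{2}}\, ds,$$
so $I'(b) = - \frac{b}{2}\, I(b)$.

This is a separable first-order ODE; solving with the initial condition $I(0) = \int_{-\infty}^{\infty} - 4 e^{- s^{2}}\,ds = - 4 \sqrt{\pi}$ gives
$$I(b) = - 4 \sqrt{\pi} e^{- \frac{b^{2}}{4}}.$$

Setting $b = \frac{5}{3}$:
$$I = - \frac{4 \sqrt{\pi}}{e^{\frac{25}{36}}}.$$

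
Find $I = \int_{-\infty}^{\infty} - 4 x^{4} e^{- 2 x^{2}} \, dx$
$- \frac{3 \sqrt{2} \sqrt{\pi}}{8}$

Begin with the known integral
$$J(a) = \int_{-\infty}^{\infty} - 4 e^{- a x^{2}} \, dx = - \frac{4 \sqrt{\pi}}{\sqrt{a}}.$$

Differentiating under the integral sign brings down a factor of $(-x^2)$:
$$\frac{dJ}{da} = \int_{-\infty}^{\infty} 4 x^{2} e^{- a x^{2}} \, dx = \frac{2 \sqrt{\pi}}{a^{\frac{3}{2}}}.$$

Repeating twice in total — each differentiation brings down another $(-x^2)$ — gives
$$\frac{d^{2}J}{da^{2}} = \int_{-\infty}^{\infty} - 4 x^{4} e^{- a x^{2}} \, dx = - \frac{3 \sqrt{\pi}}{a^{\frac{5}{2}}},$$
and the integrand here is exactly the target integrand, so $I = - \frac{3 \sqrt{\pi}}{a^{\frac{5}{2}}}$.

Setting $a = 2$:
$$I = - \frac{3 \sqrt{2} \sqrt{\pi}}{8}.$$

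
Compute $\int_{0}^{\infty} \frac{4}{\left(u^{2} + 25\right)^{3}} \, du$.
$\frac{3 \pi}{12500}$

Start from the standard arctangent integral
$$J(a) = \int_{0}^{\infty} \frac{4}{a^{2} + u^{2}} \, du = \frac{2 \pi}{a}.$$

Differentiating under the integral sign with respect to $a$,
$$\frac{dJ}{da} = \int_{0}^{\infty} - \frac{8 a}{\left(a^{2} + u^{2}\right)^{2}} \, du = - \frac{2 \pi}{a^{2}},$$
so $\int_{0}^{\infty} \frac{4}{\left(a^{2} + u^{2}\right)^{2}} \, du = \frac{\pi}{a^{3}}$.

Repeating — each differentiation of $1/(u^2+a^2)^j$ produces $-2ja/(u^2+a^2)^{j+1}$ — and dividing through by $-2ja$ at each step yields, after $2$ differentiations in total,
$$\int_{0}^{\infty} \frac{4}{\left(a^{2} + u^{2}\right)^{3}} \, du = \frac{3 \pi}{4 a^{5}}.$$

Setting $a = 5$:
$$I = \frac{3 \pi}{12500}.$$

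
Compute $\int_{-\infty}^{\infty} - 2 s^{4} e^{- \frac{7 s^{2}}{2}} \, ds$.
$- \frac{6 \sqrt{14} \sqrt{\pi}}{343}$

Begin with the known integral
$$J(a) = \int_{-\infty}^{\infty} - 2 e^{- a s^{2}} \, ds = - \frac{2 \sqrt{\pi}}{\sqrt{a}}.$$

Differentiating under the integral sign brings down a factor of $(-s^2)$:
$$\frac{dJ}{da} = \int_{-\infty}^{\infty} 2 s^{2} e^{- a s^{2}} \, ds = \frac{\sqrt{\pi}}{a^{\frac{3}{2}}}.$$

Repeating twice in total — each differentiation brings down another $(-s^2)$ — gives
$$\frac{d^{2}J}{da^{2}} = \int_{-\infty}^{\infty} - 2 s^{4} e^{- a s^{2}} \, ds = - \frac{3 \sqrt{\pi}}{2 a^{\frac{5}{2}}},$$
and the integrand here is exactly the target integrand, so $I = - \frac{3 \sqrt{\pi}}{2 a^{\frac{5}{2}}}$.

Setting $a = \frac{7}{2}$:
$$I = - \frac{6 \sqrt{14} \sqrt{\pi}}{343}.$$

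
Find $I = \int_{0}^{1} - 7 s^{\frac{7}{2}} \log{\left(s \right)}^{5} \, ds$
$\frac{17920}{177147}$

Consider the simpler parametrised integral
$$J(a) = \int_{0}^{1} - 7 s^{a} \, ds = - \frac{7}{a + 1}.$$

Differentiating under the integral sign brings down a factor of $\ln s$:
$$\frac{dJ}{da} = \int_{0}^{1} - 7 s^{a} \log{\left(s \right)} \, ds = \frac{7}{\left(a + 1\right)^{2}}.$$

Repeating $5$ times in total — each differentiation brings down another $\ln s$ — gives
$$\frac{d^{5}J}{da^{5}} = \int_{0}^{1} - 7 s^{a} \log{\left(s \right)}^{5} \, ds = \frac{840}{\left(a + 1\right)^{6}},$$
and the integrand here is exactly the target integrand, so $I = \frac{840}{\left(a + 1\right)^{6}}$.

Setting $a = \frac{7}{2}$:
$$I = \frac{17920}{177147}.$$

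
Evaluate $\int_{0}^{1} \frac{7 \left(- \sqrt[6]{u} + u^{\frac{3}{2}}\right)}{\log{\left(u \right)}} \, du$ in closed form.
$- \log{\left(\frac{823543}{170859375} \right)}$

Introduce a parameter $a$ in the exponent: let $I(a) = \int_{0}^{1} \frac{7 \left(u^{\frac{3}{2}} - u^{a}\right)}{\log{\left(u \right)}} \, du$.

Since $\dfrac{\partial}{\partial a}\,u^{a} = u^{a} \ln u$, the $\ln u$ in the denominator cancels and
$$\frac{dI}{da} = \int_{0}^{1} -7 u^{a} \, du = -7 \left[\frac{u^{a+1}}{a+1}\right]_0^1 = - \frac{7}{a + 1}.$$

Integrating with respect to $a$ gives $I(a) = - \log{\left(\frac{128 \left(a + 1\right)^{7}}{78125} \right)} + C$.

At $a = \frac{3}{2}$ the integrand is identically $0$, so $I(\frac{3}{2}) = 0$. The closed form gives $0$, hence $C = 0$.

Setting $a = \frac{1}{6}$:
$$I = - \log{\left(\frac{823543}{170859375} \right)}.$$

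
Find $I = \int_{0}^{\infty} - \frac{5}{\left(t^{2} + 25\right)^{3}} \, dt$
$- \frac{3 \pi}{10000}$

Begin with the known result
$$J(a) = \int_{0}^{\infty} - \frac{5}{a^{2} + t^{2}} \, dt = - \frac{5 \pi}{2 a}.$$

Differentiating under the integral sign with respect to $a$,
$$\frac{dJ}{da} = \int_{0}^{\infty} \frac{10 a}{\left(a^{2} + t^{2}\right)^{2}} \, dt = \frac{5 \pi}{2 a^{2}},$$
so $\int_{0}^{\infty} - \frac{5}{\left(a^{2} + t^{2}\right)^{2}} \, dt = - \frac{5 \pi}{4 a^{3}}$.

Repeating — each differentiation of $1/(t^2+a^2)^j$ produces $-2ja/(t^2+a^2)^{j+1}$ — and dividing through by $-2ja$ at each step yields, after $2$ differentiations in total,
$$\int_{0}^{\infty} - \frac{5}{\left(a^{2} + t^{2}\right)^{3}} \, dt = - \frac{15 \pi}{16 a^{5}}.$$

Setting $a = 5$:
$$I = - \frac{3 \pi}{10000}.$$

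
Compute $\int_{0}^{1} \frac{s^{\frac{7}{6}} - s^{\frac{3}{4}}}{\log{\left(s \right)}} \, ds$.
$\log{\left(\frac{26}{21} \right)}$

Introduce a parameter $a$ in the exponent: let $I(a) = \int_{0}^{1} \frac{- s^{\frac{3}{4}} + s^{a}}{\log{\left(s \right)}} \, ds$.

Since $\dfrac{\partial}{\partial a}\,s^{a} = s^{a} \ln s$, the $\ln s$ in the denominator cancels and
$$\frac{dI}{da} = \int_{0}^{1} s^{a} \, ds = \left[\frac{s^{a+1}}{a+1}\right]_0^1 = \frac{1}{a + 1}.$$

Integrating with respect to $a$ gives $I(a) = \log{\left(\frac{4 a}{7} + \frac{4}{7} \right)} + C$.

At $a = \frac{3}{4}$ the integrand is identically $0$, so $I(\frac{3}{4}) = 0$. The closed form gives $0$, hence $C = 0$.

Setting $a = \frac{7}{6}$:
$$I = \log{\left(\frac{26}{21} \right)}.$$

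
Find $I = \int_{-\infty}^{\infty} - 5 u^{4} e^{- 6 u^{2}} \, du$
$- \frac{5 \sqrt{6} \sqrt{\pi}}{288}$

Begin with the known integral
$$J(a) = \int_{-\infty}^{\infty} - 5 e^{- a u^{2}} \, du = - \frac{5 \sqrt{\pi}}{\sqrt{a}}.$$

Differentiating under the integral sign brings down a factor of $(-u^2)$:
$$\frac{dJ}{da} = \int_{-\infty}^{\infty} 5 u^{2} e^{- a u^{2}} \, du = \frac{5 \sqrt{\pi}}{2 a^{\frac{3}{2}}}.$$

Repeating twice in total — each differentiation brings down another $(-u^2)$ — gives
$$\frac{d^{2}J}{da^{2}} = \int_{-\infty}^{\infty} - 5 u^{4} e^{- a u^{2}} \, du = - \frac{15 \sqrt{\pi}}{4 a^{\frac{5}{2}}},$$
and the integrand here is exactly the target integrand, so $I = - \frac{15 \sqrt{\pi}}{4 a^{\frac{5}{2}}}$.

Setting $a = 6$:
$$I = - \frac{5 \sqrt{6} \sqrt{\pi}}{288}.$$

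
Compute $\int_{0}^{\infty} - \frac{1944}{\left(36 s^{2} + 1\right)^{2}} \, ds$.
$- 81 \pi$

Start from the standard arctangent integral
$$J(a) = \int_{0}^{\infty} - \frac{3}{2 \left(a^{2} + s^{2}\right)} \, ds = - \frac{3 \pi}{4 a}.$$

Differentiating under the integral sign with respect to $a$,
$$\frac{dJ}{da} = \int_{0}^{\infty} \frac{3 a}{\left(a^{2} + s^{2}\right)^{2}} \, ds = \frac{3 \pi}{4 a^{2}},$$
so $\int_{0}^{\infty} - \frac{3}{2 \left(a^{2} + s^{2}\right)^{2}} \, ds = - \frac{3 \pi}{8 a^{3}}$.

Setting $a = \frac{1}{6}$:
$$I = - 81 \pi.$$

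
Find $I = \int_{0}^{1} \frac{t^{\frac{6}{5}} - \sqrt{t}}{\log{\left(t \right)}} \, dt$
$- \log{\left(15 \right)} + \log{\left(22 \right)}$

Replace the exponent $\frac{1}{2}$ by a parameter $a$: let $I(a) = \int_{0}^{1} \frac{t^{\frac{6}{5}} - t^{a}}{\log{\left(t \right)}} \, dt$.

Since $\dfrac{\partial}{\partial a}\,t^{a} = t^{a} \ln t$, the $\ln t$ in the denominator cancels and
$$\frac{dI}{da} = \int_{0}^{1} -1 t^{a} \, dt = -1 \left[\frac{t^{a+1}}{a+1}\right]_0^1 = - \frac{1}{a + 1}.$$

Integrating with respect to $a$ gives $I(a) = - \log{\left(\frac{5 a}{11} + \frac{5}{11} \right)} + C$.

At $a = \frac{6}{5}$ the integrand is identically $0$, so $I(\frac{6}{5}) = 0$. The closed form gives $0$, hence $C = 0$.

Setting $a = \frac{1}{2}$:
$$I = - \log{\left(15 \right)} + \log{\left(22 \right)}.$$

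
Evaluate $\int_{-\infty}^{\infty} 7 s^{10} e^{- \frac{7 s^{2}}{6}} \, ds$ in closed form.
$\frac{32805 \sqrt{42} \sqrt{\pi}}{2401}$

Start from the elementary integral
$$J(a) = \int_{-\infty}^{\infty} 7 e^{- a s^{2}} \, ds = \frac{7 \sqrt{\pi}}{\sqrt{a}}.$$

Differentiating under the integral sign brings down a factor of $(-s^2)$:
$$\frac{dJ}{da} = \int_{-\infty}^{\infty} - 7 s^{2} e^{- a s^{2}} \, ds = - \frac{7 \sqrt{\pi}}{2 a^{\frac{3}{2}}}.$$

Repeating $5$ times in total — each differentiation brings down another $(-s^2)$ — gives
$$\frac{d^{5}J}{da^{5}} = \int_{-\infty}^{\infty} - 7 s^{10} e^{- a s^{2}} \, ds = - \frac{6615 \sqrt{\pi}}{32 a^{\frac{11}{2}}},$$
and the integrand here is $(-1)^{5}$ times the target integrand, so $I = (-1)^{5}\,\frac{d^{5}J}{da^{5}} = \frac{6615 \sqrt{\pi}}{32 a^{\frac{11}{2}}}$.

Setting $a = \frac{7}{6}$:
$$I = \frac{32805 \sqrt{42} \sqrt{\pi}}{2401}.$$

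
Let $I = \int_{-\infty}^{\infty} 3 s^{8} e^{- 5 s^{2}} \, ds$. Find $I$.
$\frac{63 \sqrt{5} \sqrt{\pi}}{10000}$

Consider the simpler parametrised integral
$$J(a) = \int_{-\infty}^{\infty} 3 e^{- a s^{2}} \, ds = \frac{3 \sqrt{\pi}}{\sqrt{a}}.$$

Differentiating under the integral sign brings down a factor of $(-s^2)$:
$$\frac{dJ}{da} = \int_{-\infty}^{\infty} - 3 s^{2} e^{- a s^{2}} \, ds = - \frac{3 \sqrt{\pi}}{2 a^{\frac{3}{2}}}.$$

Repeating $4$ times in total — each differentiation brings down another $(-s^2)$ — gives
$$\frac{d^{4}J}{da^{4}} = \int_{-\infty}^{\infty} 3 s^{8} e^{- a s^{2}} \, ds = \frac{315 \sqrt{\pi}}{16 a^{\frac{9}{2}}},$$
and the integrand here is exactly the target integrand, so $I = \frac{315 \sqrt{\pi}}{16 a^{\frac{9}{2}}}$.

Setting $a = 5$:
$$I = \frac{63 \sqrt{5} \sqrt{\pi}}{10000}.$$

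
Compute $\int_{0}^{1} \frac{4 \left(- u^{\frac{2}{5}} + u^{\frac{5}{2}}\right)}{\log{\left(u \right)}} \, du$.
$\log{\left(\frac{625}{16} \right)}$

Replace the exponent $\frac{5}{2}$ by a parameter $a$: let $I(a) = \int_{0}^{1} \frac{4 \left(- u^{\frac{2}{5}} + u^{a}\right)}{\log{\left(u \right)}} \, du$.

Since $\dfrac{\partial}{\partial a}\,u^{a} = u^{a} \ln u$, the $\ln u$ in the denominator cancels and
$$\frac{dI}{da} = \int_{0}^{1} 4 u^{a} \, du = 4 \left[\frac{u^{a+1}}{a+1}\right]_0^1 = \frac{4}{a + 1}.$$

Integrating with respect to $a$ gives $I(a) = \log{\left(\frac{625 \left(a + 1\right)^{4}}{2401} \right)} + C$.

At $a = \frac{2}{5}$ the integrand is identically $0$, so $I(\frac{2}{5}) = 0$. The closed form gives $0$, hence $C = 0$.

Setting $a = \frac{5}{2}$:
$$I = \log{\left(\frac{625}{16} \right)}.$$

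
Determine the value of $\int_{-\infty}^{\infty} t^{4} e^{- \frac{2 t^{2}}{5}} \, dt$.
$\frac{75 \sqrt{10} \sqrt{\pi}}{32}$

Consider the simpler parametrised integral
$$J(a) = \int_{-\infty}^{\infty} e^{- a t^{2}} \, dt = \frac{\sqrt{\pi}}{\sqrt{a}}.$$

Differentiating under the integral sign brings down a factor of $(-t^2)$:
$$\frac{dJ}{da} = \int_{-\infty}^{\infty} - t^{2} e^{- a t^{2}} \, dt = - \frac{\sqrt{\pi}}{2 a^{\frac{3}{2}}}.$$

Repeating twice in total — each differentiation brings down another $(-t^2)$ — gives
$$\frac{d^{2}J}{da^{2}} = \int_{-\infty}^{\infty} t^{4} e^{- a t^{2}} \, dt = \frac{3 \sqrt{\pi}}{4 a^{\frac{5}{2}}},$$
and the integrand here is exactly the target integrand, so $I = \frac{3 \sqrt{\pi}}{4 a^{\frac{5}{2}}}$.

Setting $a = \frac{2}{5}$:
$$I = \frac{75 \sqrt{10} \sqrt{\pi}}{32}.$$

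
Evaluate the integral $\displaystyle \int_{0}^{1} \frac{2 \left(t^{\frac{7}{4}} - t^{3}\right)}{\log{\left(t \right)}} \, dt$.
$- \log{\left(\frac{256}{121} \right)}$

Introduce a parameter $a$ in the exponent: let $I(a) = \int_{0}^{1} \frac{2 \left(t^{\frac{7}{4}} - t^{a}\right)}{\log{\left(t \right)}} \, dt$.

Since $\dfrac{\partial}{\partial a}\,t^{a} = t^{a} \ln t$, the $\ln t$ in the denominator cancels and
$$\frac{dI}{da} = \int_{0}^{1} -2 t^{a} \, dt = -2 \left[\frac{t^{a+1}}{a+1}\right]_0^1 = - \frac{2}{a + 1}.$$

Integrating with respect to $a$ gives $I(a) = - \log{\left(\frac{16 \left(a + 1\right)^{2}}{121} \right)} + C$.

At $a = \frac{7}{4}$ the integrand is identically $0$, so $I(\frac{7}{4}) = 0$. The closed form gives $0$, hence $C = 0$.

Setting $a = 3$:
$$I = - \log{\left(\frac{256}{121} \right)}.$$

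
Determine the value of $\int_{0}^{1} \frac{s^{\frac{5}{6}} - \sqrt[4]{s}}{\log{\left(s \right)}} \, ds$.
$\log{\left(\frac{22}{15} \right)}$

Introduce a parameter $a$ in the exponent: let $I(a) = \int_{0}^{1} \frac{- \sqrt[4]{s} + s^{a}}{\log{\left(s \right)}} \, ds$.

Since $\dfrac{\partial}{\partial a}\,s^{a} = s^{a} \ln s$, the $\ln s$ in the denominator cancels and
$$\frac{dI}{da} = \int_{0}^{1} s^{a} \, ds = \left[\frac{s^{a+1}}{a+1}\right]_0^1 = \frac{1}{a + 1}.$$

Integrating with respect to $a$ gives $I(a) = \log{\left(\frac{4 a}{5} + \frac{4}{5} \right)} + C$.

At $a = \frac{1}{4}$ the integrand is identically $0$, so $I(\frac{1}{4}) = 0$. The closed form gives $0$, hence $C = 0$.

Setting $a = \frac{5}{6}$:
$$I = \log{\left(\frac{22}{15} \right)}.$$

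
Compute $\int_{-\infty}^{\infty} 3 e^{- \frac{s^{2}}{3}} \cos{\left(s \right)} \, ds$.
$\frac{3 \sqrt{3} \sqrt{\pi}}{e^{\frac{3}{4}}}$

Define $I(b) = \int_{-\infty}^{\infty} 3 e^{- \frac{s^{2}}{3}} \cos{\left(b s \right)} \, ds$.

Differentiating under the integral sign,
$$I'(b) = \int_{-\infty}^{\infty} - 3 s e^{- \frac{s^{2}}{3}} \sin{\left(b s \right)} \, ds.$$

Integrate $\int_{-\infty}^{\infty} s \sin(b s)\, e^{- \frac{s^{2}}{3}}\, ds$ by parts with $u = \sin(b s)$ and $dv = s\, e^{- \frac{s^{2}}{3}}\, ds$, giving $v = - \frac{3 e^{- \frac{s^{2}}{3}}}{2}$. The boundary term vanishes and
$$\int_{-\infty}^{\infty} s \sin(b s)\, e^{- \frac{s^{2}}{3}}\, ds = \frac{3 b}{2} \int_{-\infty}^{\infty} \cos(b s)\, e^{- \frac{s^{2}}{3}}\, ds,$$
so $I'(b) = - \frac{3 b}{2}\, I(b)$.

This is a separable first-order ODE; solving with the initial condition $I(0) = \int_{-\infty}^{\infty} 3 e^{- \frac{s^{2}}{3}}\,ds = 3 \sqrt{3} \sqrt{\pi}$ gives
$$I(b) = 3 \sqrt{3} \sqrt{\pi} e^{- \frac{3 b^{2}}{4}}.$$

Setting $b = 1$:
$$I = \frac{3 \sqrt{3} \sqrt{\pi}}{e^{\frac{3}{4}}}.$$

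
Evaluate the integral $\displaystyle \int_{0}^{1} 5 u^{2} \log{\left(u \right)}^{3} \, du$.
$- \frac{10}{27}$

Begin with the known integral
$$J(a) = \int_{0}^{1} 5 u^{a} \, du = \frac{5}{a + 1}.$$

Differentiating under the integral sign brings down a factor of $\ln u$:
$$\frac{dJ}{da} = \int_{0}^{1} 5 u^{a} \log{\left(u \right)} \, du = - \frac{5}{\left(a + 1\right)^{2}}.$$

Repeating $3$ times in total — each differentiation brings down another $\ln u$ — gives
$$\frac{d^{3}J}{da^{3}} = \int_{0}^{1} 5 u^{a} \log{\left(u \right)}^{3} \, du = - \frac{30}{\left(a + 1\right)^{4}},$$
and the integrand here is exactly the target integrand, so $I = - \frac{30}{\left(a + 1\right)^{4}}$.

Setting $a = 2$:
$$I = - \frac{10}{27}.$$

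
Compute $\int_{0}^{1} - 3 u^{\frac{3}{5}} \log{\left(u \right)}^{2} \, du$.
$- \frac{375}{256}$

Begin with the known integral
$$J(a) = \int_{0}^{1} - 3 u^{a} \, du = - \frac{3}{a + 1}.$$

Differentiating under the integral sign brings down a factor of $\ln u$:
$$\frac{dJ}{da} = \int_{0}^{1} - 3 u^{a} \log{\left(u \right)} \, du = \frac{3}{\left(a + 1\right)^{2}}.$$

Repeating twice in total — each differentiation brings down another $\ln u$ — gives
$$\frac{d^{2}J}{da^{2}} = \int_{0}^{1} - 3 u^{a} \log{\left(u \right)}^{2} \, du = - \frac{6}{\left(a + 1\right)^{3}},$$
and the integrand here is exactly the target integrand, so $I = - \frac{6}{\left(a + 1\right)^{3}}$.

Setting $a = \frac{3}{5}$:
$$I = - \frac{375}{256}.$$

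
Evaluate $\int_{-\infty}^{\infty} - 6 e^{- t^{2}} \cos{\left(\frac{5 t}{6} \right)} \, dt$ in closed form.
$- \frac{6 \sqrt{\pi}}{e^{\frac{25}{144}}}$

Let $b$ denote the cosine frequency and define $I(b) = \int_{-\infty}^{\infty} - 6 e^{- t^{2}} \cos{\left(b t \right)} \, dt$.

Differentiating under the integral sign,
$$I'(b) = \int_{-\infty}^{\infty} 6 t e^{- t^{2}} \sin{\left(b t \right)} \, dt.$$

Integrate $\int_{-\infty}^{\infty} t \sin(b t)\, e^{- t^{2}}\, dt$ by parts with $u = \sin(b t)$ and $dv = t\, e^{- t^{2}}\, dt$, giving $v = - \frac{e^{- t^{2}}}{2}$. The boundary term vanishes and
$$\int_{-\infty}^{\infty} t \sin(b t)\, e^{- t^{2}}\, dt = \frac{b}{2} \int_{-\infty}^{\infty} \cos(b t)\, e^{- t^{2}}\, dt,$$
so $I'(b) = - \frac{b}{2}\, I(b)$.

This is a separable first-order ODE; solving with the initial condition $I(0) = \int_{-\infty}^{\infty} - 6 e^{- t^{2}}\,dt = - 6 \sqrt{\pi}$ gives
$$I(b) = - 6 \sqrt{\pi} e^{- \frac{b^{2}}{4}}.$$

Setting $b = \frac{5}{6}$:
$$I = - \frac{6 \sqrt{\pi}}{e^{\frac{25}{144}}}.$$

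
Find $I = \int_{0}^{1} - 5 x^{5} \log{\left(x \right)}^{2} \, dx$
$- \frac{5}{108}$

Begin with the known integral
$$J(a) = \int_{0}^{1} - 5 x^{a} \, dx = - \frac{5}{a + 1}.$$

Differentiating under the integral sign brings down a factor of $\ln x$:
$$\frac{dJ}{da} = \int_{0}^{1} - 5 x^{a} \log{\left(x \right)} \, dx = \frac{5}{\left(a + 1\right)^{2}}.$$

Repeating twice in total — each differentiation brings down another $\ln x$ — gives
$$\frac{d^{2}J}{da^{2}} = \int_{0}^{1} - 5 x^{a} \log{\left(x \right)}^{2} \, dx = - \frac{10}{\left(a + 1\right)^{3}},$$
and the integrand here is exactly the target integrand, so $I = - \frac{10}{\left(a + 1\right)^{3}}$.

Setting $a = 5$:
$$I = - \frac{5}{108}.$$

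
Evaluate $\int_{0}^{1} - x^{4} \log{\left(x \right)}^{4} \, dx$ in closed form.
$- \frac{24}{3125}$

Begin with the known integral
$$J(a) = \int_{0}^{1} - x^{a} \, dx = - \frac{1}{a + 1}.$$

Differentiating under the integral sign brings down a factor of $\ln x$:
$$\frac{dJ}{da} = \int_{0}^{1} - x^{a} \log{\left(x \right)} \, dx = \frac{1}{\left(a + 1\right)^{2}}.$$

Repeating $4$ times in total — each differentiation brings down another $\ln x$ — gives
$$\frac{d^{4}J}{da^{4}} = \int_{0}^{1} - x^{a} \log{\left(x \right)}^{4} \, dx = - \frac{24}{\left(a + 1\right)^{5}},$$
and the integrand here is exactly the target integrand, so $I = - \frac{24}{\left(a + 1\right)^{5}}$.

Setting $a = 4$:
$$I = - \frac{24}{3125}.$$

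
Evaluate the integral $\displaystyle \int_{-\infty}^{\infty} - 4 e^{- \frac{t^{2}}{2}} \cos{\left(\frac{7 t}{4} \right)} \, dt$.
$- \frac{4 \sqrt{2} \sqrt{\pi}}{e^{\frac{49}{32}}}$

Let $b$ denote the cosine frequency and define $I(b) = \int_{-\infty}^{\infty} - 4 e^{- \frac{t^{2}}{2}} \cos{\left(b t \right)} \, dt$.

Differentiating under the integral sign,
$$I'(b) = \int_{-\infty}^{\infty} 4 t e^{- \frac{t^{2}}{2}} \sin{\left(b t \right)} \, dt.$$

Integrate $\int_{-\infty}^{\infty} t \sin(b t)\, e^{- \frac{t^{2}}{2}}\, dt$ by parts with $u = \sin(b t)$ and $dv = t\, e^{- \frac{t^{2}}{2}}\, dt$, giving $v = - e^{- \frac{t^{2}}{2}}$. The boundary term vanishes and
$$\int_{-\infty}^{\infty} t \sin(b t)\, e^{- \frac{t^{2}}{2}}\, dt = b \int_{-\infty}^{\infty} \cos(b t)\, e^{- \frac{t^{2}}{2}}\, dt,$$
so $I'(b) = - b\, I(b)$.

This is a separable first-order ODE; solving with the initial condition $I(0) = \int_{-\infty}^{\infty} - 4 e^{- \frac{t^{2}}{2}}\,dt = - 4 \sqrt{2} \sqrt{\pi}$ gives
$$I(b) = - 4 \sqrt{2} \sqrt{\pi} e^{- \frac{b^{2}}{2}}.$$

Setting $b = \frac{7}{4}$:
$$I = - \frac{4 \sqrt{2} \sqrt{\pi}}{e^{\frac{49}{32}}}.$$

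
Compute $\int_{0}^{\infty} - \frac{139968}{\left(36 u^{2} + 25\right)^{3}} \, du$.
$- \frac{4374 \pi}{3125}$

Start from the standard arctangent integral
$$J(a) = \int_{0}^{\infty} - \frac{3}{a^{2} + u^{2}} \, du = - \frac{3 \pi}{2 a}.$$

Differentiating under the integral sign with respect to $a$,
$$\frac{dJ}{da} = \int_{0}^{\infty} \frac{6 a}{\left(a^{2} + u^{2}\right)^{2}} \, du = \frac{3 \pi}{2 a^{2}},$$
so $\int_{0}^{\infty} - \frac{3}{\left(a^{2} + u^{2}\right)^{2}} \, du = - \frac{3 \pi}{4 a^{3}}$.

Repeating — each differentiation of $1/(u^2+a^2)^j$ produces $-2ja/(u^2+a^2)^{j+1}$ — and dividing through by $-2ja$ at each step yields, after $2$ differentiations in total,
$$\int_{0}^{\infty} - \frac{3}{\left(a^{2} + u^{2}\right)^{3}} \, du = - \frac{9 \pi}{16 a^{5}}.$$

Setting $a = \frac{5}{6}$:
$$I = - \frac{4374 \pi}{3125}.$$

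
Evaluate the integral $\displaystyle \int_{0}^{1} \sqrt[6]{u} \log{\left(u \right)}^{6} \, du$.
$\frac{201553920}{823543}$

Begin with the known integral
$$J(a) = \int_{0}^{1} u^{a} \, du = \frac{1}{a + 1}.$$

Differentiating under the integral sign brings down a factor of $\ln u$:
$$\frac{dJ}{da} = \int_{0}^{1} u^{a} \log{\left(u \right)} \, du = - \frac{1}{\left(a + 1\right)^{2}}.$$

Repeating $6$ times in total — each differentiation brings down another $\ln u$ — gives
$$\frac{d^{6}J}{da^{6}} = \int_{0}^{1} u^{a} \log{\left(u \right)}^{6} \, du = \frac{720}{\left(a + 1\right)^{7}},$$
and the integrand here is exactly the target integrand, so $I = \frac{720}{\left(a + 1\right)^{7}}$.

Setting $a = \frac{1}{6}$:
$$I = \frac{201553920}{823543}.$$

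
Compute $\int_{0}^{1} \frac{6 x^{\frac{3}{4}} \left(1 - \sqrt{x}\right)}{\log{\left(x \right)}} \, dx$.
$- \log{\left(\frac{531441}{117649} \right)}$

Introduce a parameter $a$ in the exponent: let $I(a) = \int_{0}^{1} \frac{6 \left(x^{\frac{3}{4}} - x^{a}\right)}{\log{\left(x \right)}} \, dx$.

Since $\dfrac{\partial}{\partial a}\,x^{a} = x^{a} \ln x$, the $\ln x$ in the denominator cancels and
$$\frac{dI}{da} = \int_{0}^{1} -6 x^{a} \, dx = -6 \left[\frac{x^{a+1}}{a+1}\right]_0^1 = - \frac{6}{a + 1}.$$

Integrating with respect to $a$ gives $I(a) = - \log{\left(\frac{4096 \left(a + 1\right)^{6}}{117649} \right)} + C$.

At $a = \frac{3}{4}$ the integrand is identically $0$, so $I(\frac{3}{4}) = 0$. The closed form gives $0$, hence $C = 0$.

Setting $a = \frac{5}{4}$:
$$I = - \log{\left(\frac{531441}{117649} \right)}.$$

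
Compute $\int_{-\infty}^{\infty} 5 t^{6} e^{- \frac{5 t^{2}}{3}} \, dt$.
$\frac{81 \sqrt{15} \sqrt{\pi}}{200}$

Start from the elementary integral
$$J(a) = \int_{-\infty}^{\infty} 5 e^{- a t^{2}} \, dt = \frac{5 \sqrt{\pi}}{\sqrt{a}}.$$

Differentiating under the integral sign brings down a factor of $(-t^2)$:
$$\frac{dJ}{da} = \int_{-\infty}^{\infty} - 5 t^{2} e^{- a t^{2}} \, dt = - \frac{5 \sqrt{\pi}}{2 a^{\frac{3}{2}}}.$$

Repeating $3$ times in total — each differentiation brings down another $(-t^2)$ — gives
$$\frac{d^{3}J}{da^{3}} = \int_{-\infty}^{\infty} - 5 t^{6} e^{- a t^{2}} \, dt = - \frac{75 \sqrt{\pi}}{8 a^{\frac{7}{2}}},$$
and the integrand here is $(-1)^{3}$ times the target integrand, so $I = (-1)^{3}\,\frac{d^{3}J}{da^{3}} = \frac{75 \sqrt{\pi}}{8 a^{\frac{7}{2}}}$.

Setting $a = \frac{5}{3}$:
$$I = \frac{81 \sqrt{15} \sqrt{\pi}}{200}.$$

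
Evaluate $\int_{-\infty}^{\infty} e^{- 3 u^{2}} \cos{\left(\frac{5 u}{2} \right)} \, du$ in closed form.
$\frac{\sqrt{3} \sqrt{\pi}}{3 e^{\frac{25}{48}}}$

Let $b$ denote the cosine frequency and define $I(b) = \int_{-\infty}^{\infty} e^{- 3 u^{2}} \cos{\left(b u \right)} \, du$.

Differentiating under the integral sign,
$$I'(b) = \int_{-\infty}^{\infty} - u e^{- 3 u^{2}} \sin{\left(b u \right)} \, du.$$

Integrate $\int_{-\infty}^{\infty} u \sin(b u)\, e^{- 3 u^{2}}\, du$ by parts with $w = \sin(b u)$ and $dv = u\, e^{- 3 u^{2}}\, du$, giving $v = - \frac{e^{- 3 u^{2}}}{6}$. The boundary term vanishes and
$$\int_{-\infty}^{\infty} u \sin(b u)\, e^{- 3 u^{2}}\, du = \frac{b}{6} \int_{-\infty}^{\infty} \cos(b u)\, e^{- 3 u^{2}}\, du,$$
so $I'(b) = - \frac{b}{6}\, I(b)$.

This is a separable first-order ODE; solving with the initial condition $I(0) = \int_{-\infty}^{\infty} e^{- 3 u^{2}}\,du = \frac{\sqrt{3} \sqrt{\pi}}{3}$ gives
$$I(b) = \frac{\sqrt{3} \sqrt{\pi} e^{- \frac{b^{2}}{12}}}{3}.$$

Setting $b = \frac{5}{2}$:
$$I = \frac{\sqrt{3} \sqrt{\pi}}{3 e^{\frac{25}{48}}}.$$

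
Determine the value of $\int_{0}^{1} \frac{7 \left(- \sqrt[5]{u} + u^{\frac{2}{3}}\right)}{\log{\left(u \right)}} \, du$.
$- \log{\left(\frac{612220032}{6103515625} \right)}$

Replace the exponent $\frac{1}{5}$ by a parameter $a$: let $I(a) = \int_{0}^{1} \frac{7 \left(u^{\frac{2}{3}} - u^{a}\right)}{\log{\left(u \right)}} \, du$.

Since $\dfrac{\partial}{\partial a}\,u^{a} = u^{a} \ln u$, the $\ln u$ in the denominator cancels and
$$\frac{dI}{da} = \int_{0}^{1} -7 u^{a} \, du = -7 \left[\frac{u^{a+1}}{a+1}\right]_0^1 = - \frac{7}{a + 1}.$$

Integrating with respect to $a$ gives $I(a) = - \log{\left(\frac{2187 \left(a + 1\right)^{7}}{78125} \right)} + C$.

At $a = \frac{2}{3}$ the integrand is identically $0$, so $I(\frac{2}{3}) = 0$. The closed form gives $0$, hence $C = 0$.

Setting $a = \frac{1}{5}$:
$$I = - \log{\left(\frac{612220032}{6103515625} \right)}.$$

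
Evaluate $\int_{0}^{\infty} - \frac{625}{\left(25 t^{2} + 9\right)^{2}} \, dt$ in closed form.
$- \frac{125 \pi}{108}$

Recall the elementary integral
$$J(a) = \int_{0}^{\infty} - \frac{1}{a^{2} + t^{2}} \, dt = - \frac{\pi}{2 a}.$$

Differentiating under the integral sign with respect to $a$,
$$\frac{dJ}{da} = \int_{0}^{\infty} \frac{2 a}{\left(a^{2} + t^{2}\right)^{2}} \, dt = \frac{\pi}{2 a^{2}},$$
so $\int_{0}^{\infty} - \frac{1}{\left(a^{2} + t^{2}\right)^{2}} \, dt = - \frac{\pi}{4 a^{3}}$.

Setting $a = \frac{3}{5}$:
$$I = - \frac{125 \pi}{108}.$$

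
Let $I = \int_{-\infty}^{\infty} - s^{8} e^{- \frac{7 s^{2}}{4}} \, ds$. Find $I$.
$- \frac{480 \sqrt{7} \sqrt{\pi}}{2401}$

Consider the simpler parametrised integral
$$J(a) = \int_{-\infty}^{\infty} - e^{- a s^{2}} \, ds = - \frac{\sqrt{\pi}}{\sqrt{a}}.$$

Differentiating under the integral sign brings down a factor of $(-s^2)$:
$$\frac{dJ}{da} = \int_{-\infty}^{\infty} s^{2} e^{- a s^{2}} \, ds = \frac{\sqrt{\pi}}{2 a^{\frac{3}{2}}}.$$

Repeating $4$ times in total — each differentiation brings down another $(-s^2)$ — gives
$$\frac{d^{4}J}{da^{4}} = \int_{-\infty}^{\infty} - s^{8} e^{- a s^{2}} \, ds = - \frac{105 \sqrt{\pi}}{16 a^{\frac{9}{2}}},$$
and the integrand here is exactly the target integrand, so $I = - \frac{105 \sqrt{\pi}}{16 a^{\frac{9}{2}}}$.

Setting $a = \frac{7}{4}$:
$$I = - \frac{480 \sqrt{7} \sqrt{\pi}}{2401}.$$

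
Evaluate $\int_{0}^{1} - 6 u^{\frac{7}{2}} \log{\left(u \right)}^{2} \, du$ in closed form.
$- \frac{32}{243}$

Begin with the known integral
$$J(a) = \int_{0}^{1} - 6 u^{a} \, du = - \frac{6}{a + 1}.$$

Differentiating under the integral sign brings down a factor of $\ln u$:
$$\frac{dJ}{da} = \int_{0}^{1} - 6 u^{a} \log{\left(u \right)} \, du = \frac{6}{\left(a + 1\right)^{2}}.$$

Repeating twice in total — each differentiation brings down another $\ln u$ — gives
$$\frac{d^{2}J}{da^{2}} = \int_{0}^{1} - 6 u^{a} \log{\left(u \right)}^{2} \, du = - \frac{12}{\left(a + 1\right)^{3}},$$
and the integrand here is exactly the target integrand, so $I = - \frac{12}{\left(a + 1\right)^{3}}$.

Setting $a = \frac{7}{2}$:
$$I = - \frac{32}{243}.$$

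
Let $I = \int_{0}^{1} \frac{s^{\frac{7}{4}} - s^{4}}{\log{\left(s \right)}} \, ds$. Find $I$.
$- \log{\left(20 \right)} + \log{\left(11 \right)}$

Consider the one-parameter family: let $I(a) = \int_{0}^{1} \frac{s^{\frac{7}{4}} - s^{a}}{\log{\left(s \right)}} \, ds$.

Since $\dfrac{\partial}{\partial a}\,s^{a} = s^{a} \ln s$, the $\ln s$ in the denominator cancels and
$$\frac{dI}{da} = \int_{0}^{1} -1 s^{a} \, ds = -1 \left[\frac{s^{a+1}}{a+1}\right]_0^1 = - \frac{1}{a + 1}.$$

Integrating with respect to $a$ gives $I(a) = - \log{\left(\frac{4 a}{11} + \frac{4}{11} \right)} + C$.

At $a = \frac{7}{4}$ the integrand is identically $0$, so $I(\frac{7}{4}) = 0$. The closed form gives $0$, hence $C = 0$.

Setting $a = 4$:
$$I = - \log{\left(20 \right)} + \log{\left(11 \right)}.$$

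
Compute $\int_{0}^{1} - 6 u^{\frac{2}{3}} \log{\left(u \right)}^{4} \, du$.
$- \frac{34992}{3125}$

Consider the simpler parametrised integral
$$J(a) = \int_{0}^{1} - 6 u^{a} \, du = - \frac{6}{a + 1}.$$

Differentiating under the integral sign brings down a factor of $\ln u$:
$$\frac{dJ}{da} = \int_{0}^{1} - 6 u^{a} \log{\left(u \right)} \, du = \frac{6}{\left(a + 1\right)^{2}}.$$

Repeating $4$ times in total — each differentiation brings down another $\ln u$ — gives
$$\frac{d^{4}J}{da^{4}} = \int_{0}^{1} - 6 u^{a} \log{\left(u \right)}^{4} \, du = - \frac{144}{\left(a + 1\right)^{5}},$$
and the integrand here is exactly the target integrand, so $I = - \frac{144}{\left(a + 1\right)^{5}}$.

Setting $a = \frac{2}{3}$:
$$I = - \frac{34992}{3125}.$$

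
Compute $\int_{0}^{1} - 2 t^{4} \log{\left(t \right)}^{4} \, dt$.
$- \frac{48}{3125}$

Consider the simpler parametrised integral
$$J(a) = \int_{0}^{1} - 2 t^{a} \, dt = - \frac{2}{a + 1}.$$

Differentiating under the integral sign brings down a factor of $\ln t$:
$$\frac{dJ}{da} = \int_{0}^{1} - 2 t^{a} \log{\left(t \right)} \, dt = \frac{2}{\left(a + 1\right)^{2}}.$$

Repeating $4$ times in total — each differentiation brings down another $\ln t$ — gives
$$\frac{d^{4}J}{da^{4}} = \int_{0}^{1} - 2 t^{a} \log{\left(t \right)}^{4} \, dt = - \frac{48}{\left(a + 1\right)^{5}},$$
and the integrand here is exactly the target integrand, so $I = - \frac{48}{\left(a + 1\right)^{5}}$.

Setting $a = 4$:
$$I = - \frac{48}{3125}.$$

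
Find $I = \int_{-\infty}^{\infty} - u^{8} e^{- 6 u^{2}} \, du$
$- \frac{35 \sqrt{6} \sqrt{\pi}}{41472}$

Start from the elementary integral
$$J(a) = \int_{-\infty}^{\infty} - e^{- a u^{2}} \, du = - \frac{\sqrt{\pi}}{\sqrt{a}}.$$

Differentiating under the integral sign brings down a factor of $(-u^2)$:
$$\frac{dJ}{da} = \int_{-\infty}^{\infty} u^{2} e^{- a u^{2}} \, du = \frac{\sqrt{\pi}}{2 a^{\frac{3}{2}}}.$$

Repeating $4$ times in total — each differentiation brings down another $(-u^2)$ — gives
$$\frac{d^{4}J}{da^{4}} = \int_{-\infty}^{\infty} - u^{8} e^{- a u^{2}} \, du = - \frac{105 \sqrt{\pi}}{16 a^{\frac{9}{2}}},$$
and the integrand here is exactly the target integrand, so $I = - \frac{105 \sqrt{\pi}}{16 a^{\frac{9}{2}}}$.

Setting $a = 6$:
$$I = - \frac{35 \sqrt{6} \sqrt{\pi}}{41472}.$$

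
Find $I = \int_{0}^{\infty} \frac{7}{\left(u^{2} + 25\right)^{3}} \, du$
$\frac{21 \pi}{50000}$

Begin with the known result
$$J(a) = \int_{0}^{\infty} \frac{7}{a^{2} + u^{2}} \, du = \frac{7 \pi}{2 a}.$$

Differentiating under the integral sign with respect to $a$,
$$\frac{dJ}{da} = \int_{0}^{\infty} - \frac{14 a}{\left(a^{2} + u^{2}\right)^{2}} \, du = - \frac{7 \pi}{2 a^{2}},$$
so $\int_{0}^{\infty} \frac{7}{\left(a^{2} + u^{2}\right)^{2}} \, du = \frac{7 \pi}{4 a^{3}}$.

Repeating — each differentiation of $1/(u^2+a^2)^j$ produces $-2ja/(u^2+a^2)^{j+1}$ — and dividing through by $-2ja$ at each step yields, after $2$ differentiations in total,
$$\int_{0}^{\infty} \frac{7}{\left(a^{2} + u^{2}\right)^{3}} \, du = \frac{21 \pi}{16 a^{5}}.$$

Setting $a = 5$:
$$I = \frac{21 \pi}{50000}.$$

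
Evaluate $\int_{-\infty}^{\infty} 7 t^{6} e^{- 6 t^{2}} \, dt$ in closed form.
$\frac{35 \sqrt{6} \sqrt{\pi}}{3456}$

Consider the simpler parametrised integral
$$J(a) = \int_{-\infty}^{\infty} 7 e^{- a t^{2}} \, dt = \frac{7 \sqrt{\pi}}{\sqrt{a}}.$$

Differentiating under the integral sign brings down a factor of $(-t^2)$:
$$\frac{dJ}{da} = \int_{-\infty}^{\infty} - 7 t^{2} e^{- a t^{2}} \, dt = - \frac{7 \sqrt{\pi}}{2 a^{\frac{3}{2}}}.$$

Repeating $3$ times in total — each differentiation brings down another $(-t^2)$ — gives
$$\frac{d^{3}J}{da^{3}} = \int_{-\infty}^{\infty} - 7 t^{6} e^{- a t^{2}} \, dt = - \frac{105 \sqrt{\pi}}{8 a^{\frac{7}{2}}},$$
and the integrand here is $(-1)^{3}$ times the target integrand, so $I = (-1)^{3}\,\frac{d^{3}J}{da^{3}} = \frac{105 \sqrt{\pi}}{8 a^{\frac{7}{2}}}$.

Setting $a = 6$:
$$I = \frac{35 \sqrt{6} \sqrt{\pi}}{3456}.$$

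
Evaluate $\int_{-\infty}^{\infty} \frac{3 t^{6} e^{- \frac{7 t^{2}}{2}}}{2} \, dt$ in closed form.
$\frac{45 \sqrt{14} \sqrt{\pi}}{4802}$

Begin with the known integral
$$J(a) = \int_{-\infty}^{\infty} \frac{3 e^{- a t^{2}}}{2} \, dt = \frac{3 \sqrt{\pi}}{2 \sqrt{a}}.$$

Differentiating under the integral sign brings down a factor of $(-t^2)$:
$$\frac{dJ}{da} = \int_{-\infty}^{\infty} - \frac{3 t^{2} e^{- a t^{2}}}{2} \, dt = - \frac{3 \sqrt{\pi}}{4 a^{\frac{3}{2}}}.$$

Repeating $3$ times in total — each differentiation brings down another $(-t^2)$ — gives
$$\frac{d^{3}J}{da^{3}} = \int_{-\infty}^{\infty} - \frac{3 t^{6} e^{- a t^{2}}}{2} \, dt = - \frac{45 \sqrt{\pi}}{16 a^{\frac{7}{2}}},$$
and the integrand here is $(-1)^{3}$ times the target integrand, so $I = (-1)^{3}\,\frac{d^{3}J}{da^{3}} = \frac{45 \sqrt{\pi}}{16 a^{\frac{7}{2}}}$.

Setting $a = \frac{7}{2}$:
$$I = \frac{45 \sqrt{14} \sqrt{\pi}}{4802}.$$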